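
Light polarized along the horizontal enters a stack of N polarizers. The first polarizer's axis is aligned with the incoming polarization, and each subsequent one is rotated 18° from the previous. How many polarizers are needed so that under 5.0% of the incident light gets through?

N = 31

First polarizer is aligned with the polarization: full transmission.
Each further stage multiplies by cos²(18°) = 0.9045.
After N polarizers: T = 0.9045^(N−1). Require T < 0.050 ⇒ N−1 > ln(0.050)/ln(0.9045) = 29.85, so N−1 ≥ 30 and N = 31.
Check: N=31 gives T = 0.04925 < 0.050; N=30 gives T = 0.05445.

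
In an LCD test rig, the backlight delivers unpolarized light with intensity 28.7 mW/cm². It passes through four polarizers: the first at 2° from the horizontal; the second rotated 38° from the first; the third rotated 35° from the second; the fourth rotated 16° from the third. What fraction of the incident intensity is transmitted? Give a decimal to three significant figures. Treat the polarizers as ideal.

I/I₀ ≈ 0.193

Unpolarized light through the first polarizer → I₁ = 28.7 mW/cm²/2 = 14.35 mW/cm², polarized at 2°.
I₂ = I₁ · cos²(38°) = 14.35 · 0.621 = 8.911 mW/cm².
I₃ = I₂ · cos²(35°) = 8.911 · 0.671 = 5.979 mW/cm².
I₄ = I₃ · cos²(16°) = 5.979 · 0.924 = 5.525 mW/cm².
Transmitted fraction = 0.1925.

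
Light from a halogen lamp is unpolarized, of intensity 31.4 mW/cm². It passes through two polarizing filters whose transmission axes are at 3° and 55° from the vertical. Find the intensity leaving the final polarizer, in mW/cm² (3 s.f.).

I ≈ 5.95 mW/cm²

Unpolarized light through the first polarizer → I₁ = 31.4 mW/cm²/2 = 15.7 mW/cm², polarized at 3°.
I₂ = I₁ · cos²(52°) = 15.7 · 0.379 = 5.951 mW/cm².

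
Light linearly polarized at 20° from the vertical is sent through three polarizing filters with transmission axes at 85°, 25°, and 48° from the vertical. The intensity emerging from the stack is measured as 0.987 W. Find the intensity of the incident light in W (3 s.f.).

I₀ ≈ 26.1 W

I₁ = I₀ cos²(85° − 20°) = I₀ cos²(65°) = 0.1786 I₀.
I₂ = I₁ cos²(25° − 85°) = 0.1786 I₀ · cos²(60°) = 0.04465 I₀.
I₃ = I₂ cos²(48° − 25°) = 0.04465 I₀ · cos²(23°) = 0.03783 I₀.
So 0.987 W = 0.03783 I₀, giving I₀ = 0.987/0.03783 = 26.09 W.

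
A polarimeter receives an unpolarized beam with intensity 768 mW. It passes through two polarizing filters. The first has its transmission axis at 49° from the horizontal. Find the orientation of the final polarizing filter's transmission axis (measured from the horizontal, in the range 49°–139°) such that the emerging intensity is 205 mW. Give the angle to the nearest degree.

θ ≈ 92°

Unpolarized light through the first polarizer → I₁ = ½ I₀, now polarized at 49°.
Target fraction: 205 / 768 mW = 0.2669 of I₀.
Need I₂/I₀ = 0.2669, so cos²(θ − 49°) = 0.2669 / 0.5 = 0.5339.
θ − 49° = arccos(√0.5339) = 43.1°, giving θ ≈ 49 + 43.1 = 92.1°.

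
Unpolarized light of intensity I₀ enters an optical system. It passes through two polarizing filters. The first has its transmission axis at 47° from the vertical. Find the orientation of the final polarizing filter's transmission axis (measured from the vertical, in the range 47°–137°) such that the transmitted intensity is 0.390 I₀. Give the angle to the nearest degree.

Unpolarized light through the first polarizer → I₁ = ½ I₀, now polarized at 47°.
Need I₂/I₀ = 0.39, so cos²(θ − 47°) = 0.39 / 0.5 = 0.78.
θ − 47° = arccos(√0.78) = 28.0°, giving θ ≈ 47 + 28.0 = 75.0°.

θ ≈ 75°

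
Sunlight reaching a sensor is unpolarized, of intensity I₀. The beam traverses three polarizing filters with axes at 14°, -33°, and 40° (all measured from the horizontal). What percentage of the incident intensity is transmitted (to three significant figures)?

≈ 1.99%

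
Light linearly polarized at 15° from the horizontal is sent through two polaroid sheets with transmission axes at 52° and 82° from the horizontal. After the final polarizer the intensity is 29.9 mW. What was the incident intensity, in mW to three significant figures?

I₀ ≈ 62.5 mW

I₁ = I₀ cos²(52° − 15°) = I₀ cos²(37°) = 0.6378 I₀.
I₂ = I₁ cos²(82° − 52°) = 0.6378 I₀ · cos²(30°) = 0.4784 I₀.
So 29.9 mW = 0.4784 I₀, giving I₀ = 29.9/0.4784 = 62.5 mW.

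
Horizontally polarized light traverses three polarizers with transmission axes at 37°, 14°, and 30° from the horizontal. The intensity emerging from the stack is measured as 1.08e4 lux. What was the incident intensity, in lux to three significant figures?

I₀ ≈ 2.16e4 lux

I₁ = I₀ cos²(37° − 0°) = I₀ cos²(37°) = 0.6378 I₀.
I₂ = I₁ cos²(14° − 37°) = 0.6378 I₀ · cos²(23°) = 0.5404 I₀.
I₃ = I₂ cos²(30° − 14°) = 0.5404 I₀ · cos²(16°) = 0.4994 I₀.
So 1.08e4 lux = 0.4994 I₀, giving I₀ = 1.08e4/0.4994 = 2.163e+04 lux.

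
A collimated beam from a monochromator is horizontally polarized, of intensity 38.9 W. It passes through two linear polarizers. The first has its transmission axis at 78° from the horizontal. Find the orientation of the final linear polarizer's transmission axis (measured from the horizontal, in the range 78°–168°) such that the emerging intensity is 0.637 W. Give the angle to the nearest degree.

I₁ = I₀ cos²(78° − 0°) = I₀ cos²(78°) = 0.04323 I₀.
Target fraction: 0.637 / 38.9 W = 0.01638 of I₀.
Need I₂/I₀ = 0.01638, so cos²(θ − 78°) = 0.01638 / 0.04323 = 0.3788.
θ − 78° = arccos(√0.3788) = 52.0°, giving θ ≈ 78 + 52.0 = 130.0°.

θ ≈ 130°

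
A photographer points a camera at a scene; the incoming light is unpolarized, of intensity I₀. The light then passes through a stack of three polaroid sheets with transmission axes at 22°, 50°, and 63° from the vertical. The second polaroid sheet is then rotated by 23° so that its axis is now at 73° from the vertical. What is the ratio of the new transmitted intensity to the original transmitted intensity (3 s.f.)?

Before rotation:
Unpolarized light through the first polarizer → I₁ = ½ I₀, now polarized at 22°.
I₂ = I₁ cos²(50° − 22°) = 0.5 I₀ · cos²(28°) = 0.3898 I₀.
I₃ = I₂ cos²(63° − 50°) = 0.3898 I₀ · cos²(13°) = 0.3701 I₀.
After rotation:
Unpolarized light through the first polarizer → I₁ = ½ I₀, now polarized at 22°.
I₂ = I₁ cos²(73° − 22°) = 0.5 I₀ · cos²(51°) = 0.198 I₀.
I₃ = I₂ cos²(63° − 73°) = 0.198 I₀ · cos²(10°) = 0.1921 I₀.
Ratio = 0.1921 / 0.3701 = 0.519.

I_new/I_old ≈ 0.519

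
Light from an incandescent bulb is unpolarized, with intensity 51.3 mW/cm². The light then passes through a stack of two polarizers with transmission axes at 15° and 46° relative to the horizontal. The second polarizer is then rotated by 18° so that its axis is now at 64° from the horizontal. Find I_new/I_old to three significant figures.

Before rotation:
Unpolarized light through the first polarizer → I₁ = ½ I₀, now polarized at 15°.
I₂ = I₁ cos²(46° − 15°) = 0.5 I₀ · cos²(31°) = 0.3674 I₀.
After rotation:
Unpolarized light through the first polarizer → I₁ = ½ I₀, now polarized at 15°.
I₂ = I₁ cos²(64° − 15°) = 0.5 I₀ · cos²(49°) = 0.2152 I₀.
Ratio = 0.2152 / 0.3674 = 0.5858.

I_new/I_old ≈ 0.586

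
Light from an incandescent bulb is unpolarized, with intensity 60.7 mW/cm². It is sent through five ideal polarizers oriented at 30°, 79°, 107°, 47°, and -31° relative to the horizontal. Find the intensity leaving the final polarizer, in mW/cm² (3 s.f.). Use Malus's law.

I ≈ 0.110 mW/cm²

Unpolarized light through the first polarizer → I₁ = 60.7 mW/cm²/2 = 30.35 mW/cm², polarized at 30°.
I₂ = I₁ · cos²(49°) = 30.35 · 0.4304 = 13.06 mW/cm².
I₃ = I₂ · cos²(28°) = 13.06 · 0.7796 = 10.18 mW/cm².
I₄ = I₃ · cos²(60°) = 10.18 · 0.25 = 2.546 mW/cm².
I₅ = I₄ · cos²(78°) = 2.546 · 0.04323 = 0.1101 mW/cm².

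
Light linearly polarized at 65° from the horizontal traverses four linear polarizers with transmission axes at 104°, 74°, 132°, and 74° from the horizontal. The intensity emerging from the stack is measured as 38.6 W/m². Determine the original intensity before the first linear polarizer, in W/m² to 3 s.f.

I₀ ≈ 1080 W/m²

By Malus's law, I₁ = I₀ cos²(104° − 65°) = I₀ cos²(39°) = 0.604 I₀.
I₂ = I₁ cos²(74° − 104°) = 0.604 I₀ · cos²(30°) = 0.453 I₀.
I₃ = I₂ cos²(132° − 74°) = 0.453 I₀ · cos²(58°) = 0.1272 I₀.
I₄ = I₃ cos²(74° − 132°) = 0.1272 I₀ · cos²(58°) = 0.03572 I₀.
So 38.6 W/m² = 0.03572 I₀, giving I₀ = 38.6/0.03572 = 1081 W/m².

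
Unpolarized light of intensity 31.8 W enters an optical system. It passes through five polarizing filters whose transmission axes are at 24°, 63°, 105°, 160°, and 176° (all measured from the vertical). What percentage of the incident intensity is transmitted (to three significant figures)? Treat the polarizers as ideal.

≈ 5.07%

Unpolarized light through the first polarizer → I₁ = 31.8 W/2 = 15.9 W, polarized at 24°.
I₂ = I₁ · cos²(39°) = 15.9 · 0.604 = 9.603 W.
I₃ = I₂ · cos²(42°) = 9.603 · 0.5523 = 5.303 W.
I₄ = I₃ · cos²(55°) = 5.303 · 0.329 = 1.745 W.
I₅ = I₄ · cos²(16°) = 1.745 · 0.924 = 1.612 W.
That is 5.07% of the incident intensity.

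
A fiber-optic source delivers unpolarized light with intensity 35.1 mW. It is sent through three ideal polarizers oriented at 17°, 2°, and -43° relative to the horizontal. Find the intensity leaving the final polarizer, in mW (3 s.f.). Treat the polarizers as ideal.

I ≈ 8.19 mW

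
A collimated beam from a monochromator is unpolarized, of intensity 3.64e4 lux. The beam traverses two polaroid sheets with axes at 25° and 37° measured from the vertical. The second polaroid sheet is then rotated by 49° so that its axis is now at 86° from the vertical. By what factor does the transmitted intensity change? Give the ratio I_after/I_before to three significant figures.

I_new/I_old ≈ 0.246

Before rotation:
Unpolarized light through the first polarizer → I₁ = ½ I₀, now polarized at 25°.
I₂ = I₁ cos²(37° − 25°) = 0.5 I₀ · cos²(12°) = 0.4784 I₀.
After rotation:
Unpolarized light through the first polarizer → I₁ = ½ I₀, now polarized at 25°.
I₂ = I₁ cos²(86° − 25°) = 0.5 I₀ · cos²(61°) = 0.1175 I₀.
Ratio = 0.1175 / 0.4784 = 0.2457.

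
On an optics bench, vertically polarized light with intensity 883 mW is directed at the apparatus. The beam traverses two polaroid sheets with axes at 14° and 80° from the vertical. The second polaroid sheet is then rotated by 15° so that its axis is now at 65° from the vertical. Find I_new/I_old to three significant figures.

Before rotation:
By Malus's law, I₁ = I₀ cos²(14° − 0°) = I₀ cos²(14°) = 0.9415 I₀.
I₂ = I₁ cos²(80° − 14°) = 0.9415 I₀ · cos²(66°) = 0.1558 I₀.
After rotation:
I₁ = I₀ cos²(14° − 0°) = I₀ cos²(14°) = 0.9415 I₀.
I₂ = I₁ cos²(65° − 14°) = 0.9415 I₀ · cos²(51°) = 0.3729 I₀.
Ratio = 0.3729 / 0.1558 = 2.394.

I_new/I_old ≈ 2.39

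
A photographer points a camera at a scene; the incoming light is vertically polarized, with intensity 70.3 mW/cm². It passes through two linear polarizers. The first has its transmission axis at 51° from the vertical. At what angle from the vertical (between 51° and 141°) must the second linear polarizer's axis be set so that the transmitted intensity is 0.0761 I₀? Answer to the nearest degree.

θ ≈ 115°

I₁ = I₀ cos²(51° − 0°) = I₀ cos²(51°) = 0.396 I₀.
Need I₂/I₀ = 0.0761, so cos²(θ − 51°) = 0.0761 / 0.396 = 0.1922.
θ − 51° = arccos(√0.1922) = 64.0°, giving θ ≈ 51 + 64.0 = 115.0°.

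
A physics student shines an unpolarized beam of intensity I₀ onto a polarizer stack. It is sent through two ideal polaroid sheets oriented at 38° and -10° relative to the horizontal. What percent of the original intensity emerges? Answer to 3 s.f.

≈ 22.4%

Unpolarized light through the first polarizer → I₁ = ½ I₀, now polarized at 38°.
I₂ = I₁ cos²(-10° − 38°) = 0.5 I₀ · cos²(48°) = 0.2239 I₀.
That is 22.39% of the incident intensity.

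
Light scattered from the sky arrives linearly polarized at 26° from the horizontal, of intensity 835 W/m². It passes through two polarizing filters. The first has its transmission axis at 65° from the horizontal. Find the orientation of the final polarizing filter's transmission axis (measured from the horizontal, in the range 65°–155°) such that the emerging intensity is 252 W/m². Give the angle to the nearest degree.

I₁ = I₀ cos²(65° − 26°) = I₀ cos²(39°) = 0.604 I₀.
Target fraction: 252 / 835 W/m² = 0.3018 of I₀.
Need I₂/I₀ = 0.3018, so cos²(θ − 65°) = 0.3018 / 0.604 = 0.4997.
θ − 65° = arccos(√0.4997) = 45.0°, giving θ ≈ 65 + 45.0 = 110.0°.

θ ≈ 110°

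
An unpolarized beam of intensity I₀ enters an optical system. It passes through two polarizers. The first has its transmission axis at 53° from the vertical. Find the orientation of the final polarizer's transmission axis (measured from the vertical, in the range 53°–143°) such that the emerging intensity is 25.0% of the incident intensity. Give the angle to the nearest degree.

Unpolarized light through the first polarizer → I₁ = ½ I₀, now polarized at 53°.
Need I₂/I₀ = 0.25, so cos²(θ − 53°) = 0.25 / 0.5 = 0.5.
θ − 53° = arccos(√0.5) = 45.0°, giving θ ≈ 53 + 45.0 = 98.0°.

θ ≈ 98°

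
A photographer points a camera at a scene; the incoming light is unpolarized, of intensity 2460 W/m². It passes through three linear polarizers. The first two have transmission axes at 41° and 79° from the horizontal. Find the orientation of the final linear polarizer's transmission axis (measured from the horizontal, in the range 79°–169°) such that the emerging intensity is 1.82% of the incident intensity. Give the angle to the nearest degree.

θ ≈ 155°

Unpolarized light through the first polarizer → I₁ = ½ I₀, now polarized at 41°.
I₂ = I₁ cos²(79° − 41°) = 0.5 I₀ · cos²(38°) = 0.3105 I₀.
Need I₃/I₀ = 0.0182, so cos²(θ − 79°) = 0.0182 / 0.3105 = 0.05862.
θ − 79° = arccos(√0.05862) = 76.0°, giving θ ≈ 79 + 76.0 = 155.0°.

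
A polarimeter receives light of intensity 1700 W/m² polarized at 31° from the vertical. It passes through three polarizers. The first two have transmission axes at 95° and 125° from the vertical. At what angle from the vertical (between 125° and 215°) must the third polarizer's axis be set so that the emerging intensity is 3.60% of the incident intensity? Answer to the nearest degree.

θ ≈ 185°

By Malus's law, I₁ = I₀ cos²(95° − 31°) = I₀ cos²(64°) = 0.1922 I₀.
I₂ = I₁ cos²(125° − 95°) = 0.1922 I₀ · cos²(30°) = 0.1441 I₀.
Need I₃/I₀ = 0.036, so cos²(θ − 125°) = 0.036 / 0.1441 = 0.2498.
θ − 125° = arccos(√0.2498) = 60.0°, giving θ ≈ 125 + 60.0 = 185.0°.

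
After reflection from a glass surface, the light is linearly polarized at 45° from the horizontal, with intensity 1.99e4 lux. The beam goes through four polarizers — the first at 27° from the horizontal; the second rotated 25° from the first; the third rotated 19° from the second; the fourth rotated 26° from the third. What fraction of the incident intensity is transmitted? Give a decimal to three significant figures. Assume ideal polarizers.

I/I₀ ≈ 0.537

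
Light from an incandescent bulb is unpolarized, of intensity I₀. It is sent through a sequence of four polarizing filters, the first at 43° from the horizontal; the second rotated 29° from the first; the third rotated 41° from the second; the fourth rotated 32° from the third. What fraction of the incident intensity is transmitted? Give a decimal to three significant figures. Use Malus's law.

Unpolarized light through the first polarizer → I₁ = ½ I₀, now polarized at 43°.
I₂ = I₁ cos²(29°) = 0.5 · 0.765 I₀ = 0.3825 I₀.
I₃ = I₂ cos²(41°) = 0.3825 · 0.5696 I₀ = 0.2179 I₀.
I₄ = I₃ cos²(32°) = 0.2179 · 0.7192 I₀ = 0.1567 I₀.
Transmitted fraction = 0.1567.

≈ 0.157 I₀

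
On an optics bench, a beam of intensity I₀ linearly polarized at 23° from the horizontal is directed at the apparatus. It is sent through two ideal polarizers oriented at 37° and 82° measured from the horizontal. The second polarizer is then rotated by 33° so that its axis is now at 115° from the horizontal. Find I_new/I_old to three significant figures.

Before rotation:
I₁ = I₀ cos²(37° − 23°) = I₀ cos²(14°) = 0.9415 I₀.
I₂ = I₁ cos²(82° − 37°) = 0.9415 I₀ · cos²(45°) = 0.4707 I₀.
After rotation:
I₁ = I₀ cos²(37° − 23°) = I₀ cos²(14°) = 0.9415 I₀.
I₂ = I₁ cos²(115° − 37°) = 0.9415 I₀ · cos²(78°) = 0.0407 I₀.
Ratio = 0.0407 / 0.4707 = 0.08645.

I_new/I_old ≈ 0.0865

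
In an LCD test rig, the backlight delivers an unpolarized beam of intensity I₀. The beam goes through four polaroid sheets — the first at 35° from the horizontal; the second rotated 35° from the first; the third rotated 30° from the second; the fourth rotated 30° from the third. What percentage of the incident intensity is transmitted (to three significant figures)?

≈ 18.9%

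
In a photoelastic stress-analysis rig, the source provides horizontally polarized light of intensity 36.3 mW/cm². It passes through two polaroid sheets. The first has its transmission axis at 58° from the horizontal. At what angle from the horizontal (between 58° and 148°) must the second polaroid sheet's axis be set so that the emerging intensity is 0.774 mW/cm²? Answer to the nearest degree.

θ ≈ 132°

I₁ = I₀ cos²(58° − 0°) = I₀ cos²(58°) = 0.2808 I₀.
Target fraction: 0.774 / 36.3 mW/cm² = 0.02132 of I₀.
Need I₂/I₀ = 0.02132, so cos²(θ − 58°) = 0.02132 / 0.2808 = 0.07593.
θ − 58° = arccos(√0.07593) = 74.0°, giving θ ≈ 58 + 74.0 = 132.0°.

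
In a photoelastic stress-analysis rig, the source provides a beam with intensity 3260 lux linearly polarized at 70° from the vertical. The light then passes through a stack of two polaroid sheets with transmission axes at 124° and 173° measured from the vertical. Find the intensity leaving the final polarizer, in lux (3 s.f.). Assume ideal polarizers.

I ≈ 485 lux

By Malus's law, I₁ = 3260 lux · cos²(54°) = 1126 lux.
I₂ = I₁ · cos²(49°) = 1126 · 0.4304 = 484.8 lux.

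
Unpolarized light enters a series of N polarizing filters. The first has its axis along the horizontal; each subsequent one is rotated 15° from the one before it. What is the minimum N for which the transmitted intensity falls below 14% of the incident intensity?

N = 20

First polarizer halves the unpolarized light: factor 1/2.
Each further stage multiplies by cos²(15°) = 0.933.
After N polarizers: T = 0.5·0.933^(N−1). Require T < 0.14 ⇒ N−1 > ln(0.14/0.5)/ln(0.933) = 18.36, so N−1 ≥ 19 and N = 20.
Check: N=20 gives T = 0.1339 < 0.14; N=19 gives T = 0.1435.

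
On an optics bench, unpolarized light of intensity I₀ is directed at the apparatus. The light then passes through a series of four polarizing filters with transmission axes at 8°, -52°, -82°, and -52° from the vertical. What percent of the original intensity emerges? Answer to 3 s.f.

≈ 7.03%

Unpolarized light through the first polarizer → I₁ = ½ I₀, now polarized at 8°.
I₂ = I₁ cos²(-52° − 8°) = 0.5 I₀ · cos²(60°) = 0.125 I₀.
I₃ = I₂ cos²(-82° + 52°) = 0.125 I₀ · cos²(30°) = 0.09375 I₀.
I₄ = I₃ cos²(-52° + 82°) = 0.09375 I₀ · cos²(30°) = 0.07031 I₀.
That is 7.031% of the incident intensity.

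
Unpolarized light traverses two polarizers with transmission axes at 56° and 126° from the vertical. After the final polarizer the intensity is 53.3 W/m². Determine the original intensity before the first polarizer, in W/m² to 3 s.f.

I₀ ≈ 911 W/m²

Unpolarized light through the first polarizer → I₁ = ½ I₀, now polarized at 56°.
I₂ = I₁ cos²(126° − 56°) = 0.5 I₀ · cos²(70°) = 0.05849 I₀.
So 53.3 W/m² = 0.05849 I₀, giving I₀ = 53.3/0.05849 = 911.3 W/m².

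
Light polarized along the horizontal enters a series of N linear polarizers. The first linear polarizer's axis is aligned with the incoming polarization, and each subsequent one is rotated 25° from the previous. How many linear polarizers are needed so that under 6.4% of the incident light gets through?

N = 15

First polarizer is aligned with the polarization: full transmission.
Each further stage multiplies by cos²(25°) = 0.8214.
After N polarizers: T = 0.8214^(N−1). Require T < 0.064 ⇒ N−1 > ln(0.064)/ln(0.8214) = 13.97, so N−1 ≥ 14 and N = 15.
Check: N=15 gives T = 0.06364 < 0.064; N=14 gives T = 0.07748.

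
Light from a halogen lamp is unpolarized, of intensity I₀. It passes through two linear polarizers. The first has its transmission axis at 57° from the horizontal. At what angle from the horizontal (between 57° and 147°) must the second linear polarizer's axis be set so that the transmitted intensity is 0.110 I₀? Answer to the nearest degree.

Unpolarized light through the first polarizer → I₁ = ½ I₀, now polarized at 57°.
Need I₂/I₀ = 0.11, so cos²(θ − 57°) = 0.11 / 0.5 = 0.22.
θ − 57° = arccos(√0.22) = 62.0°, giving θ ≈ 57 + 62.0 = 119.0°.

θ ≈ 119°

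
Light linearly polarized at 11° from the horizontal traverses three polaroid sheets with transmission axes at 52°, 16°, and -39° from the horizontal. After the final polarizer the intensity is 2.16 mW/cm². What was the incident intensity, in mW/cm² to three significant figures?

I₀ ≈ 17.6 mW/cm²

I₁ = I₀ cos²(52° − 11°) = I₀ cos²(41°) = 0.5696 I₀.
I₂ = I₁ cos²(16° − 52°) = 0.5696 I₀ · cos²(36°) = 0.3728 I₀.
I₃ = I₂ cos²(-39° − 16°) = 0.3728 I₀ · cos²(55°) = 0.1226 I₀.
So 2.16 mW/cm² = 0.1226 I₀, giving I₀ = 2.16/0.1226 = 17.61 mW/cm².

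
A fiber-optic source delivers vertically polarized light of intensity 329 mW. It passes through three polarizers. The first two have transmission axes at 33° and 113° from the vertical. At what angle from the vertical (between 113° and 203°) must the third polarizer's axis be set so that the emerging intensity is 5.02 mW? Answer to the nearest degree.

By Malus's law, I₁ = I₀ cos²(33° − 0°) = I₀ cos²(33°) = 0.7034 I₀.
I₂ = I₁ cos²(113° − 33°) = 0.7034 I₀ · cos²(80°) = 0.02121 I₀.
Target fraction: 5.02 / 329 mW = 0.01526 of I₀.
Need I₃/I₀ = 0.01526, so cos²(θ − 113°) = 0.01526 / 0.02121 = 0.7194.
θ − 113° = arccos(√0.7194) = 32.0°, giving θ ≈ 113 + 32.0 = 145.0°.

θ ≈ 145°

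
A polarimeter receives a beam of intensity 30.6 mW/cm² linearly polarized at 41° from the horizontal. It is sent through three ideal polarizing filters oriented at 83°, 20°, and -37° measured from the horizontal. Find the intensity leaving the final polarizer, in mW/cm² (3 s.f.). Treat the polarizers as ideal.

I ≈ 1.03 mW/cm²

I₁ = 30.6 mW/cm² · cos²(42°) = 16.9 mW/cm².
I₂ = I₁ · cos²(63°) = 16.9 · 0.2061 = 3.483 mW/cm².
I₃ = I₂ · cos²(57°) = 3.483 · 0.2966 = 1.033 mW/cm².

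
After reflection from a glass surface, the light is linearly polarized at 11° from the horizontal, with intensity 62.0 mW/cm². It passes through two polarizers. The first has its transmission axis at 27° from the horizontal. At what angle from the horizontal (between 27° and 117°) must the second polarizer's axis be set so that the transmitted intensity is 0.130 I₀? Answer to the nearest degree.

θ ≈ 95°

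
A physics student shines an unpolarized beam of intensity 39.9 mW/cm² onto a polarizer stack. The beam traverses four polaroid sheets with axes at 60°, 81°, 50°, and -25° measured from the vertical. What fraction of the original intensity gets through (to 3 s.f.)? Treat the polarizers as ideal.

Unpolarized light through the first polarizer → I₁ = 39.9 mW/cm²/2 = 19.95 mW/cm², polarized at 60°.
I₂ = I₁ · cos²(21°) = 19.95 · 0.8716 = 17.39 mW/cm².
I₃ = I₂ · cos²(31°) = 17.39 · 0.7347 = 12.78 mW/cm².
I₄ = I₃ · cos²(75°) = 12.78 · 0.06699 = 0.8558 mW/cm².
Transmitted fraction = 0.02145.

I/I₀ ≈ 0.0214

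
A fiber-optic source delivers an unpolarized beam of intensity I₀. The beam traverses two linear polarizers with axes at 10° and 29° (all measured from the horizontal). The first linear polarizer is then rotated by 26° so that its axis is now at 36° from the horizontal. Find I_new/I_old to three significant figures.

I_new/I_old ≈ 1.10

Before rotation:
Unpolarized light through the first polarizer → I₁ = ½ I₀, now polarized at 10°.
I₂ = I₁ cos²(29° − 10°) = 0.5 I₀ · cos²(19°) = 0.447 I₀.
After rotation:
Unpolarized light through the first polarizer → I₁ = ½ I₀, now polarized at 36°.
I₂ = I₁ cos²(29° − 36°) = 0.5 I₀ · cos²(7°) = 0.4926 I₀.
Ratio = 0.4926 / 0.447 = 1.102.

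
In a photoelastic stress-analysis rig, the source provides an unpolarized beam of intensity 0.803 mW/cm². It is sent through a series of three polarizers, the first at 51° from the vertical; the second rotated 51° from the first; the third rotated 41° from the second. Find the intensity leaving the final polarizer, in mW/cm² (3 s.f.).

Unpolarized light through the first polarizer → I₁ = 0.803 mW/cm²/2 = 0.4015 mW/cm², polarized at 51°.
I₂ = I₁ · cos²(51°) = 0.4015 · 0.396 = 0.159 mW/cm².
I₃ = I₂ · cos²(41°) = 0.159 · 0.5696 = 0.09057 mW/cm².

I ≈ 0.0906 mW/cm²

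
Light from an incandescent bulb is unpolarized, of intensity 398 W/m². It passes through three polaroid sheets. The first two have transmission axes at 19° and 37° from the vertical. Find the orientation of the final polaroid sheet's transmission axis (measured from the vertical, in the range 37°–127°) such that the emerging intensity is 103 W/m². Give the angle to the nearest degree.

θ ≈ 78°

Unpolarized light through the first polarizer → I₁ = ½ I₀, now polarized at 19°.
I₂ = I₁ cos²(37° − 19°) = 0.5 I₀ · cos²(18°) = 0.4523 I₀.
Target fraction: 103 / 398 W/m² = 0.2588 of I₀.
Need I₃/I₀ = 0.2588, so cos²(θ − 37°) = 0.2588 / 0.4523 = 0.5722.
θ − 37° = arccos(√0.5722) = 40.8°, giving θ ≈ 37 + 40.8 = 77.8°.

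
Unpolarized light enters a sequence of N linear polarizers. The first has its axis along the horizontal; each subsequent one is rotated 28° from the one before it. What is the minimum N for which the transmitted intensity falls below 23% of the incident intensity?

N = 5

First polarizer halves the unpolarized light: factor 1/2.
Each further stage multiplies by cos²(28°) = 0.7796.
After N polarizers: T = 0.5·0.7796^(N−1). Require T < 0.23 ⇒ N−1 > ln(0.23/0.5)/ln(0.7796) = 3.12, so N−1 ≥ 4 and N = 5.
Check: N=5 gives T = 0.1847 < 0.23; N=4 gives T = 0.2369.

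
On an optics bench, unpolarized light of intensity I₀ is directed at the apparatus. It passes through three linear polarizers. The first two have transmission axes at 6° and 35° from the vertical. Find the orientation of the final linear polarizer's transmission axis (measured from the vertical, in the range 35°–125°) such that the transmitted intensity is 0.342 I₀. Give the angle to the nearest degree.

θ ≈ 54°

Unpolarized light through the first polarizer → I₁ = ½ I₀, now polarized at 6°.
I₂ = I₁ cos²(35° − 6°) = 0.5 I₀ · cos²(29°) = 0.3825 I₀.
Need I₃/I₀ = 0.342, so cos²(θ − 35°) = 0.342 / 0.3825 = 0.8942.
θ − 35° = arccos(√0.8942) = 19.0°, giving θ ≈ 35 + 19.0 = 54.0°.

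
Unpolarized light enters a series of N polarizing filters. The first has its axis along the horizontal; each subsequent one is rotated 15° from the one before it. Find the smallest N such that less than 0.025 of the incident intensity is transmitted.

N = 45

First polarizer halves the unpolarized light: factor 1/2.
Each further stage multiplies by cos²(15°) = 0.933.
After N polarizers: T = 0.5·0.933^(N−1). Require T < 0.025 ⇒ N−1 > ln(0.025/0.5)/ln(0.933) = 43.21, so N−1 ≥ 44 and N = 45.
Check: N=45 gives T = 0.02366 < 0.025; N=44 gives T = 0.02536.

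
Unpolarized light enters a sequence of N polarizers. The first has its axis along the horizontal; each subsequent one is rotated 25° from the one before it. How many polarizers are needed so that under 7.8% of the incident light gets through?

N = 11

First polarizer halves the unpolarized light: factor 1/2.
Each further stage multiplies by cos²(25°) = 0.8214.
After N polarizers: T = 0.5·0.8214^(N−1). Require T < 0.078 ⇒ N−1 > ln(0.078/0.5)/ln(0.8214) = 9.44, so N−1 ≥ 10 and N = 11.
Check: N=11 gives T = 0.0699 < 0.078; N=10 gives T = 0.0851.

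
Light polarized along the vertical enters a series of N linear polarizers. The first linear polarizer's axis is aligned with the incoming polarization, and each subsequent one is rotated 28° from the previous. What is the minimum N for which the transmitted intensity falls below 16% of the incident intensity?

First polarizer is aligned with the polarization: full transmission.
Each further stage multiplies by cos²(28°) = 0.7796.
After N polarizers: T = 0.7796^(N−1). Require T < 0.16 ⇒ N−1 > ln(0.16)/ln(0.7796) = 7.36, so N−1 ≥ 8 and N = 9.
Check: N=9 gives T = 0.1364 < 0.16; N=8 gives T = 0.175.

N = 9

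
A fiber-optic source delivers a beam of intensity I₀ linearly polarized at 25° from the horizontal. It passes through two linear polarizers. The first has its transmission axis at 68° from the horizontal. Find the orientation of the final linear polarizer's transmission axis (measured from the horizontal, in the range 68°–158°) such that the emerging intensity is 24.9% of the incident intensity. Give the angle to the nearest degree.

θ ≈ 115°

I₁ = I₀ cos²(68° − 25°) = I₀ cos²(43°) = 0.5349 I₀.
Need I₂/I₀ = 0.249, so cos²(θ − 68°) = 0.249 / 0.5349 = 0.4655.
θ − 68° = arccos(√0.4655) = 47.0°, giving θ ≈ 68 + 47.0 = 115.0°.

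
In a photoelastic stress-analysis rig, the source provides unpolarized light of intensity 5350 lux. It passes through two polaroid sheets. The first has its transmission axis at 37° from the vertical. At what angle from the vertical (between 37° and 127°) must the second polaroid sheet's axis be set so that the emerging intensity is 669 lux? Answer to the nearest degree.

θ ≈ 97°

Unpolarized light through the first polarizer → I₁ = ½ I₀, now polarized at 37°.
Target fraction: 669 / 5350 lux = 0.125 of I₀.
Need I₂/I₀ = 0.125, so cos²(θ − 37°) = 0.125 / 0.5 = 0.2501.
θ − 37° = arccos(√0.2501) = 60.0°, giving θ ≈ 37 + 60.0 = 97.0°.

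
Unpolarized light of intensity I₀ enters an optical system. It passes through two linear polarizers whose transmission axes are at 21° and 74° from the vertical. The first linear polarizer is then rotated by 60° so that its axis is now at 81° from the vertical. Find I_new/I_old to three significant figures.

Before rotation:
Unpolarized light through the first polarizer → I₁ = ½ I₀, now polarized at 21°.
I₂ = I₁ cos²(74° − 21°) = 0.5 I₀ · cos²(53°) = 0.1811 I₀.
After rotation:
Unpolarized light through the first polarizer → I₁ = ½ I₀, now polarized at 81°.
I₂ = I₁ cos²(74° − 81°) = 0.5 I₀ · cos²(7°) = 0.4926 I₀.
Ratio = 0.4926 / 0.1811 = 2.72.

I_new/I_old ≈ 2.72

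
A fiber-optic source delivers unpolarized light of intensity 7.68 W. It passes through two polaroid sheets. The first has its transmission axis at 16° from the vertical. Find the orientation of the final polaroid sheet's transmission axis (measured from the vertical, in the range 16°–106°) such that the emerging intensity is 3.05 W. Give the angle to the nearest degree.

Unpolarized light through the first polarizer → I₁ = ½ I₀, now polarized at 16°.
Target fraction: 3.05 / 7.68 W = 0.3971 of I₀.
Need I₂/I₀ = 0.3971, so cos²(θ − 16°) = 0.3971 / 0.5 = 0.7943.
θ − 16° = arccos(√0.7943) = 27.0°, giving θ ≈ 16 + 27.0 = 43.0°.

θ ≈ 43°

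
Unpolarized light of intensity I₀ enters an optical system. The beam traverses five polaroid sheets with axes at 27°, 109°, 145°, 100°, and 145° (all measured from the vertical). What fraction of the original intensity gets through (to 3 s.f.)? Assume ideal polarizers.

Unpolarized light through the first polarizer → I₁ = ½ I₀, now polarized at 27°.
I₂ = I₁ cos²(109° − 27°) = 0.5 I₀ · cos²(82°) = 0.009685 I₀.
I₃ = I₂ cos²(145° − 109°) = 0.009685 I₀ · cos²(36°) = 0.006339 I₀.
I₄ = I₃ cos²(100° − 145°) = 0.006339 I₀ · cos²(45°) = 0.003169 I₀.
I₅ = I₄ cos²(145° − 100°) = 0.003169 I₀ · cos²(45°) = 0.001585 I₀.
Transmitted fraction = 0.001585.

≈ 0.00158 I₀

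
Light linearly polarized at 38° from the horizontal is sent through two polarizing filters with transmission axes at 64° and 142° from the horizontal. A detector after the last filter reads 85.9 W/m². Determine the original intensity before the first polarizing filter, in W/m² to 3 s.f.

By Malus's law, I₁ = I₀ cos²(64° − 38°) = I₀ cos²(26°) = 0.8078 I₀.
I₂ = I₁ cos²(142° − 64°) = 0.8078 I₀ · cos²(78°) = 0.03492 I₀.
So 85.9 W/m² = 0.03492 I₀, giving I₀ = 85.9/0.03492 = 2460 W/m².

I₀ ≈ 2460 W/m²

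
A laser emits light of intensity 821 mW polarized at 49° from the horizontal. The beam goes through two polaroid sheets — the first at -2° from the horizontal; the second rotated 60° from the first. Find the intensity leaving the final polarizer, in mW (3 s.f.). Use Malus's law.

By Malus's law, I₁ = 821 mW · cos²(51°) = 325.2 mW.
I₂ = I₁ · cos²(60°) = 325.2 · 0.25 = 81.29 mW.

I ≈ 81.3 mW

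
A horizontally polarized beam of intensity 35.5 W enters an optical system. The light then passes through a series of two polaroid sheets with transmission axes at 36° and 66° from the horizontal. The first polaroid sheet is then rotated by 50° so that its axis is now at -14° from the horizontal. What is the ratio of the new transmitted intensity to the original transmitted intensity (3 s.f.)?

Before rotation:
I₁ = I₀ cos²(36° − 0°) = I₀ cos²(36°) = 0.6545 I₀.
I₂ = I₁ cos²(66° − 36°) = 0.6545 I₀ · cos²(30°) = 0.4909 I₀.
After rotation:
I₁ = I₀ cos²(-14° − 0°) = I₀ cos²(14°) = 0.9415 I₀.
I₂ = I₁ cos²(66° + 14°) = 0.9415 I₀ · cos²(80°) = 0.02839 I₀.
Ratio = 0.02839 / 0.4909 = 0.05783.

I_new/I_old ≈ 0.0578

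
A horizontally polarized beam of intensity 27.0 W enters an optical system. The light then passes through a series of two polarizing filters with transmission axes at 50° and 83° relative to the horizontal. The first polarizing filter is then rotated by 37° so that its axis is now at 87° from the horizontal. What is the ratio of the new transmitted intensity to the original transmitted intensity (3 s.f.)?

Before rotation:
I₁ = I₀ cos²(50° − 0°) = I₀ cos²(50°) = 0.4132 I₀.
I₂ = I₁ cos²(83° − 50°) = 0.4132 I₀ · cos²(33°) = 0.2906 I₀.
After rotation:
I₁ = I₀ cos²(87° − 0°) = I₀ cos²(87°) = 0.002739 I₀.
I₂ = I₁ cos²(83° − 87°) = 0.002739 I₀ · cos²(4°) = 0.002726 I₀.
Ratio = 0.002726 / 0.2906 = 0.009379.

I_new/I_old ≈ 0.00938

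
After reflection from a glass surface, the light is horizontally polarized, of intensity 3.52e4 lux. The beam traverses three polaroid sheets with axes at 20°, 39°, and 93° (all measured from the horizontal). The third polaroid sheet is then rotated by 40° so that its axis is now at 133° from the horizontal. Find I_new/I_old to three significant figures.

Before rotation:
By Malus's law, I₁ = I₀ cos²(20° − 0°) = I₀ cos²(20°) = 0.883 I₀.
I₂ = I₁ cos²(39° − 20°) = 0.883 I₀ · cos²(19°) = 0.7894 I₀.
I₃ = I₂ cos²(93° − 39°) = 0.7894 I₀ · cos²(54°) = 0.2727 I₀.
After rotation:
I₁ = I₀ cos²(20° − 0°) = I₀ cos²(20°) = 0.883 I₀.
I₂ = I₁ cos²(39° − 20°) = 0.883 I₀ · cos²(19°) = 0.7894 I₀.
Angle between axes 2 and 3: 86°. I₃ = 0.7894 I₀ · cos²(86°) = 0.003841 I₀.
Ratio = 0.003841 / 0.2727 = 0.01408.

I_new/I_old ≈ 0.0141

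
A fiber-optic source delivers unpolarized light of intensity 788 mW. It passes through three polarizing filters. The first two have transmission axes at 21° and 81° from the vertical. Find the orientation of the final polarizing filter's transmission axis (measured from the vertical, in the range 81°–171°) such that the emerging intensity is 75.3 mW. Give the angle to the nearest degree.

Unpolarized light through the first polarizer → I₁ = ½ I₀, now polarized at 21°.
I₂ = I₁ cos²(81° − 21°) = 0.5 I₀ · cos²(60°) = 0.125 I₀.
Target fraction: 75.3 / 788 mW = 0.09556 of I₀.
Need I₃/I₀ = 0.09556, so cos²(θ − 81°) = 0.09556 / 0.125 = 0.7645.
θ − 81° = arccos(√0.7645) = 29.0°, giving θ ≈ 81 + 29.0 = 110.0°.

θ ≈ 110°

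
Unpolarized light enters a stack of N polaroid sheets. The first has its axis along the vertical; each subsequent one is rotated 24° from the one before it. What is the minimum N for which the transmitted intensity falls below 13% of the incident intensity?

First polarizer halves the unpolarized light: factor 1/2.
Each further stage multiplies by cos²(24°) = 0.8346.
After N polarizers: T = 0.5·0.8346^(N−1). Require T < 0.13 ⇒ N−1 > ln(0.13/0.5)/ln(0.8346) = 7.45, so N−1 ≥ 8 and N = 9.
Check: N=9 gives T = 0.1177 < 0.13; N=8 gives T = 0.141.

N = 9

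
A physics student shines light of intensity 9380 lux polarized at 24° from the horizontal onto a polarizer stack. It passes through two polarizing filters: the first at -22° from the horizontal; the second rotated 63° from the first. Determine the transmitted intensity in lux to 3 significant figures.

I ≈ 933 lux

By Malus's law, I₁ = 9380 lux · cos²(46°) = 4526 lux.
I₂ = I₁ · cos²(63°) = 4526 · 0.2061 = 932.9 lux.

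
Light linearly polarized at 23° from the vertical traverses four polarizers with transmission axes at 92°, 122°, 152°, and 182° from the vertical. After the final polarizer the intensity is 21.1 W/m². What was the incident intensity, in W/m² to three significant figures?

I₀ ≈ 389 W/m²

I₁ = I₀ cos²(92° − 23°) = I₀ cos²(69°) = 0.1284 I₀.
I₂ = I₁ cos²(122° − 92°) = 0.1284 I₀ · cos²(30°) = 0.09632 I₀.
I₃ = I₂ cos²(152° − 122°) = 0.09632 I₀ · cos²(30°) = 0.07224 I₀.
I₄ = I₃ cos²(182° − 152°) = 0.07224 I₀ · cos²(30°) = 0.05418 I₀.
So 21.1 W/m² = 0.05418 I₀, giving I₀ = 21.1/0.05418 = 389.4 W/m².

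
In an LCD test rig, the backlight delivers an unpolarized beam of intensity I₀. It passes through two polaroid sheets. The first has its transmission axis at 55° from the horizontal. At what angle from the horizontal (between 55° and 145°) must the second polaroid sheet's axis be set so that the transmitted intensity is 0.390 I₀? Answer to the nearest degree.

Unpolarized light through the first polarizer → I₁ = ½ I₀, now polarized at 55°.
Need I₂/I₀ = 0.39, so cos²(θ − 55°) = 0.39 / 0.5 = 0.78.
θ − 55° = arccos(√0.78) = 28.0°, giving θ ≈ 55 + 28.0 = 83.0°.

θ ≈ 83°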